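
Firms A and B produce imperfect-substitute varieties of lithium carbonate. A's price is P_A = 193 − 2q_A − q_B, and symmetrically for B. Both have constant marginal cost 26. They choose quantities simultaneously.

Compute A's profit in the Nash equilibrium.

2231.12

Firm A's profit: π = q_A(193 − 2q_A − q_B) − 26q_A.
∂π/∂q_A = 167 − 4q_A − q_B = 0 ⇒ q_A = 41.75 − 0.25q_B.
By symmetry q_B = q_A; substituting into the reaction function, 1.25q_A = 41.75 and q_A = 33.4.
P_A = 193 − 2·33.4 − 33.4 = 92.8.
Profit = (92.8 − 26)·33.4 = 2231.12.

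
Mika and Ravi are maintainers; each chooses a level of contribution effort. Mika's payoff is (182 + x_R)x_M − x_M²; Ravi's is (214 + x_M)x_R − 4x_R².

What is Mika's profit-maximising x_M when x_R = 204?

193

Expanding Mika's payoff: 182x_M + x_Rx_M − x_M².
∂π/∂x_M = 182 + x_R − 2x_M = 0, so x_M = 91 + 0.5x_R.
At x_R = 204: x_M = 91 + 0.5·204 = 193.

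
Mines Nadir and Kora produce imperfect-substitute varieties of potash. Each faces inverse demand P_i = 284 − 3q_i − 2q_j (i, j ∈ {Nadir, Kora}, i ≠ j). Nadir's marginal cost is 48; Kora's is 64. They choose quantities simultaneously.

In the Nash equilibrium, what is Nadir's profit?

Mine Nadir's profit: π = q_{Nadir}(284 − 3q_{Nadir} − 2q_{Kora}) − 48q_{Nadir}.
∂π/∂q_{Nadir} = 236 − 6q_{Nadir} − 2q_{Kora} = 0 ⇒ q_{Nadir} = 118/3 − (1/3)q_{Kora}.
Similarly q_{Kora} = 110/3 − (1/3)q_{Nadir}.
Substituting the second reaction function into the first: q_{Nadir} = 118/3 − (1/3)(110/3 − (1/3)q_{Nadir}), which gives (8/9)q_{Nadir} = 244/9 ⇒ q_{Nadir} = 30.5.
Then q_{Kora} = 110/3 − (1/3)·30.5 = 26.5.
P_{Nadir} = 284 − 3·30.5 − 2·26.5 = 139.5.
Profit = (139.5 − 48)·30.5 = 2790.75.

2790.75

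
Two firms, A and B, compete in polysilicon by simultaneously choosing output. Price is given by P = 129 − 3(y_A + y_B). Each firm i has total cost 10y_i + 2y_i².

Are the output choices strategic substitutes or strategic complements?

Firm A's profit: π = y_A(129 − 3(y_A + y_B)) − 10y_A − 2y_A².
∂π/∂y_A = 119 − 10y_A − 3y_B = 0, so y_A = 11.9 − 0.3y_B.
The best-response slope dy_A/dy_B = −0.3 < 0: the reaction function is downward-sloping, so the choices are strategic substitutes.

strategic substitutes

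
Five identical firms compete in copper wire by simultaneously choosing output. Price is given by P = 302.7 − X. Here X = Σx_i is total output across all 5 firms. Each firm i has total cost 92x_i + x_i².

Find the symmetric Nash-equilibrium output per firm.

26.3375

A representative firm's profit is π_i = x_i(302.7 − X) − 92x_i − x_i², with X = x_i + Σ_{j≠i} x_j.
First-order condition: 210.7 − 4x_i − Σ_{j≠i} x_j = 0.
In a symmetric equilibrium every firm chooses the same x, so Σ_{j≠i} x_j = 4x. The condition becomes 210.7 − 8x = 0, giving x = 210.7/8 = 26.3375.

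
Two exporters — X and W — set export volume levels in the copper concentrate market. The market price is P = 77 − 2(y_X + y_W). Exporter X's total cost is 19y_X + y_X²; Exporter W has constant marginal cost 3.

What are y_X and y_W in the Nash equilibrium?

Exporter X's profit: π = y_X(77 − 2(y_X + y_W)) − 19y_X − y_X².
∂π/∂y_X = 58 − 6y_X − 2y_W = 0, so y_X = 29/3 − (1/3)y_W.
For W: ∂π/∂y_W = 74 − 4y_W − 2y_X = 0 ⇒ y_W = 18.5 − 0.5y_X.
Solving the two reaction functions simultaneously: (1 − (−1/3)(−0.5))y_X = 29/3 − (1/3)·18.5, so (5/6)y_X = 3.5 and y_X = 4.2.
Then y_W = 18.5 − 0.5·4.2 = 16.4.

4.2, 16.4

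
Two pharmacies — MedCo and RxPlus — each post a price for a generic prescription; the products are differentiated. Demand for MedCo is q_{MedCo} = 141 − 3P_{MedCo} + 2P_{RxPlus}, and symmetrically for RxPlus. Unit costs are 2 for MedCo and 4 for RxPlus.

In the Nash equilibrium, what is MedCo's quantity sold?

MedCo's profit: π = (P_{MedCo} − 2)(141 − 3P_{MedCo} + 2P_{RxPlus}).
∂π/∂P_{MedCo} = 147 − 6P_{MedCo} + 2P_{RxPlus} = 0 ⇒ P_{MedCo} = 24.5 + (1/3)P_{RxPlus}.
Similarly P_{RxPlus} = 25.5 + (1/3)P_{MedCo}.
Plugging P_{RxPlus} into MedCo's best response: P_{MedCo} = 24.5 + (1/3)(25.5 + (1/3)P_{MedCo}) ⇒ (8/9)P_{MedCo} = 33, so P_{MedCo} = 37.125.
Then P_{RxPlus} = 25.5 + (1/3)·37.125 = 37.875.
q_{MedCo} = 141 − 3·37.125 + 2·37.875 = 105.375.

105.375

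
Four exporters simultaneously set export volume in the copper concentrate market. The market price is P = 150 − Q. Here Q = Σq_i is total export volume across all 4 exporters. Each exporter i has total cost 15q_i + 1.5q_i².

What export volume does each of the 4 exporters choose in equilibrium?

16.875

A representative exporter's profit is π_i = q_i(150 − Q) − 15q_i − 1.5q_i², with Q = q_i + Σ_{j≠i} q_j.
First-order condition: 135 − 5q_i − Σ_{j≠i} q_j = 0.
With identical exporters, set every q_j = q: then 135 − 5q − 3q = 0, i.e. q = 135/8 = 16.875.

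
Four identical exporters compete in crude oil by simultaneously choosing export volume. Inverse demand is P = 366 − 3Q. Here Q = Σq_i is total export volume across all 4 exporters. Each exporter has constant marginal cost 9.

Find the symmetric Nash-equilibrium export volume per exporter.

23.8

A representative exporter's profit is π_i = q_i(366 − 3Q) − 9q_i, with Q = q_i + Σ_{j≠i} q_j.
First-order condition: 357 − 6q_i − 3Σ_{j≠i} q_j = 0.
With identical exporters, set every q_j = q: then 357 − 6q − 9q = 0, i.e. q = 357/15 = 23.8.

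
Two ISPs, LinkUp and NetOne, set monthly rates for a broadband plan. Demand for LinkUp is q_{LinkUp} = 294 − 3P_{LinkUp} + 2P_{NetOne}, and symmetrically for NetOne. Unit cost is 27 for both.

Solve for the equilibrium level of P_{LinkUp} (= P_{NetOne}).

LinkUp's profit: π = (P_{LinkUp} − 27)(294 − 3P_{LinkUp} + 2P_{NetOne}).
∂π/∂P_{LinkUp} = 375 − 6P_{LinkUp} + 2P_{NetOne} = 0 ⇒ P_{LinkUp} = 62.5 + (1/3)P_{NetOne}.
The game is symmetric, so in equilibrium P_{NetOne} = P_{LinkUp}: the reaction function gives (2/3)P_{LinkUp} = 62.5, hence P_{LinkUp} = 93.75.

93.75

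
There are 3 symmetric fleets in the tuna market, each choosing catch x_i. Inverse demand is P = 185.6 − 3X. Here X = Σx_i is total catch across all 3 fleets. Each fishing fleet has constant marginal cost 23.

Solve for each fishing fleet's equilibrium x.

13.55

A representative fishing fleet's profit is π_i = x_i(185.6 − 3X) − 23x_i, with X = x_i + Σ_{j≠i} x_j.
First-order condition: 162.6 − 6x_i − 3Σ_{j≠i} x_j = 0.
With identical fishing fleets, set every x_j = x: then 162.6 − 6x − 6x = 0, i.e. x = 162.6/12 = 13.55.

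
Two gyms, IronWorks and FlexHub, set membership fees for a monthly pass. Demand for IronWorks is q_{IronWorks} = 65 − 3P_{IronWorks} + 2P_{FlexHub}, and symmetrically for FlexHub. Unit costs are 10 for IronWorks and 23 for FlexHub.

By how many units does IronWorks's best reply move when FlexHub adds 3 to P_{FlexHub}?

1

IronWorks's profit: π = (P_{IronWorks} − 10)(65 − 3P_{IronWorks} + 2P_{FlexHub}).
∂π/∂P_{IronWorks} = 95 − 6P_{IronWorks} + 2P_{FlexHub} = 0 ⇒ P_{IronWorks} = 95/6 + (1/3)P_{FlexHub}.
The reaction-function slope is 1/3, so a 3-unit rise in P_{FlexHub} moves P_{IronWorks} by 1/3 × 3 = 1. IronWorks's best response rises — the actions are strategic complements.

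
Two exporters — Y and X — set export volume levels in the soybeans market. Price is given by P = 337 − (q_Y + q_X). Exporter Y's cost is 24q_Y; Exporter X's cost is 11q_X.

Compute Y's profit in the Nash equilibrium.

10000

Exporter Y's profit: π = q_Y(337 − (q_Y + q_X)) − 24q_Y.
∂π/∂q_Y = 313 − 2q_Y − q_X = 0, so q_Y = 156.5 − 0.5q_X.
By the same steps for X: q_X = 163 − 0.5q_Y.
Solving the two reaction functions simultaneously: (1 − (−0.5)(−0.5))q_Y = 156.5 − 0.5·163, so 0.75q_Y = 75 and q_Y = 100.
Then q_X = 163 − 0.5·100 = 113.
Price P = 337 − 213 = 124.
Y's profit: (124 − 24)·100 = 10000.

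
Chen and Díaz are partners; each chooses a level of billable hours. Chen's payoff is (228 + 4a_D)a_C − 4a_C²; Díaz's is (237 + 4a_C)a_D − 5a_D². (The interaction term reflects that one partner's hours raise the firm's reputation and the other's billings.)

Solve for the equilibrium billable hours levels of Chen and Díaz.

50.4375, 43.875

Expanding Chen's payoff: 228a_C + 4a_Da_C − 4a_C².
∂π/∂a_C = 228 + 4a_D − 8a_C = 0, so a_C = 28.5 + 0.5a_D.
Likewise for Díaz: a_D = 23.7 + 0.4a_C.
Substituting the second reaction function into the first: a_C = 28.5 + 0.5(23.7 + 0.4a_C), which gives 0.8a_C = 40.35 ⇒ a_C = 50.4375.
Then a_D = 23.7 + 0.4·50.4375 = 43.875.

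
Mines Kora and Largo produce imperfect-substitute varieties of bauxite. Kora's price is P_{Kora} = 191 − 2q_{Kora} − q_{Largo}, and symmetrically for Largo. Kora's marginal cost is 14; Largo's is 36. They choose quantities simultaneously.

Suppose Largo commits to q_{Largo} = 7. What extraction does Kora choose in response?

42.5

Mine Kora's profit: π = q_{Kora}(191 − 2q_{Kora} − q_{Largo}) − 14q_{Kora}.
∂π/∂q_{Kora} = 177 − 4q_{Kora} − q_{Largo} = 0 ⇒ q_{Kora} = 44.25 − 0.25q_{Largo}.
At q_{Largo} = 7: q_{Kora} = 44.25 − 0.25·7 = 42.5.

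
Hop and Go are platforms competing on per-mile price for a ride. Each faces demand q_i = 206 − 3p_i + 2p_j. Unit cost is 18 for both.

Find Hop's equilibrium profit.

Hop's profit: π = (p_{Hop} − 18)(206 − 3p_{Hop} + 2p_{Go}).
∂π/∂p_{Hop} = 260 − 6p_{Hop} + 2p_{Go} = 0 ⇒ p_{Hop} = 130/3 + (1/3)p_{Go}.
By symmetry p_{Go} = p_{Hop}; substituting into the reaction function, (2/3)p_{Hop} = 130/3 and p_{Hop} = 65.
q_{Hop} = 206 − 3·65 + 2·65 = 141.
Profit = (65 − 18)·141 = 6627.

6627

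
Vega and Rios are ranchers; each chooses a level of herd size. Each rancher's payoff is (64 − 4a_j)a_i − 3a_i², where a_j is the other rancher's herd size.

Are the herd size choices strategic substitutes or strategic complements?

Vega's payoff is (64 − 4a_R)a_V − 3a_V².
∂π/∂a_V = 64 − 4a_R − 6a_V = 0, so a_V = 32/3 − (2/3)a_R.
The best-response slope da_V/da_R = −2/3 < 0: the reaction function is downward-sloping, so the choices are strategic substitutes.

strategic substitutes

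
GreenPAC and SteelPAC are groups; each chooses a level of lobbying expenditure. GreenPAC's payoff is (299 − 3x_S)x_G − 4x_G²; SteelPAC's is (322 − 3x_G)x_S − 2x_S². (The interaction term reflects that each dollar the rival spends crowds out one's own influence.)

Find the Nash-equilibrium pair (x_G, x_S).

10, 73

Expanding GreenPAC's payoff: 299x_G − 3x_Sx_G − 4x_G².
∂π/∂x_G = 299 − 3x_S − 8x_G = 0, so x_G = 37.375 − 0.375x_S.
Likewise for SteelPAC: x_S = 80.5 − 0.75x_G.
Solving the two reaction functions simultaneously: (1 − (−0.375)(−0.75))x_G = 37.375 − 0.375·80.5, so (23/32)x_G = 7.1875 and x_G = 10.
Then x_S = 80.5 − 0.75·10 = 73.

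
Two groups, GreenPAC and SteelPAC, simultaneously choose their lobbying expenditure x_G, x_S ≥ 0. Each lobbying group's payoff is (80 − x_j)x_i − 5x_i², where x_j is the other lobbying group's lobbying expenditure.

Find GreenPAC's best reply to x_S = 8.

GreenPAC's payoff is (80 − x_S)x_G − 5x_G².
∂π/∂x_G = 80 − x_S − 10x_G = 0, so x_G = 8 − 0.1x_S.
At x_S = 8: x_G = 8 − 0.1·8 = 7.2.

7.2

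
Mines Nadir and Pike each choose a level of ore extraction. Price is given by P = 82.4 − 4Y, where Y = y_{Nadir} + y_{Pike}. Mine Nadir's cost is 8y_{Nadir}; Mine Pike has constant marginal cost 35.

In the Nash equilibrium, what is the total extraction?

10.15

Mine Nadir's profit: π = y_{Nadir}(82.4 − 4(y_{Nadir} + y_{Pike})) − 8y_{Nadir}.
∂π/∂y_{Nadir} = 74.4 − 8y_{Nadir} − 4y_{Pike} = 0, so y_{Nadir} = 9.3 − 0.5y_{Pike}.
By the same steps for Pike: y_{Pike} = 5.925 − 0.5y_{Nadir}.
Substituting the second reaction function into the first: y_{Nadir} = 9.3 − 0.5(5.925 − 0.5y_{Nadir}), which gives 0.75y_{Nadir} = 6.3375 ⇒ y_{Nadir} = 8.45.
Then y_{Pike} = 5.925 − 0.5·8.45 = 1.7.
Total extraction: 8.45 + 1.7 = 10.15.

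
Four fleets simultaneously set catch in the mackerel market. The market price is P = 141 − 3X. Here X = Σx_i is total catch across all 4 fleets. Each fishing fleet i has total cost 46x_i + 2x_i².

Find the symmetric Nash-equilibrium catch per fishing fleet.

A representative fishing fleet's profit is π_i = x_i(141 − 3X) − 46x_i − 2x_i², with X = x_i + Σ_{j≠i} x_j.
First-order condition: 95 − 10x_i − 3Σ_{j≠i} x_j = 0.
In a symmetric equilibrium every fishing fleet chooses the same x, so Σ_{j≠i} x_j = 3x. The condition becomes 95 − 19x = 0, giving x = 95/19 = 5.

5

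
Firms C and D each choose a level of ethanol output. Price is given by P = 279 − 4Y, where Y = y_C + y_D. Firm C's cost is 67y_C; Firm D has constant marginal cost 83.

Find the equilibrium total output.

34

Firm C's profit: π = y_C(279 − 4(y_C + y_D)) − 67y_C.
∂π/∂y_C = 212 − 8y_C − 4y_D = 0, so y_C = 26.5 − 0.5y_D.
By the same steps for D: y_D = 24.5 − 0.5y_C.
Plugging y_D into C's best response: y_C = 26.5 − 0.5(24.5 − 0.5y_C) ⇒ 0.75y_C = 14.25, so y_C = 19.
Then y_D = 24.5 − 0.5·19 = 15.
Total output: 19 + 15 = 34.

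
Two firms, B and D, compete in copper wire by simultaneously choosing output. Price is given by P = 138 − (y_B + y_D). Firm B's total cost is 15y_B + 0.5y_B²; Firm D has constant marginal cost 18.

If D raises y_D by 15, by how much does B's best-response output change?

-5

Firm B's profit: π = y_B(138 − (y_B + y_D)) − 15y_B − 0.5y_B².
∂π/∂y_B = 123 − 3y_B − y_D = 0, so y_B = 41 − (1/3)y_D.
The reaction-function slope is −1/3, so a 15-unit rise in y_D moves y_B by −1/3 × 15 = −5. B's best response falls — the actions are strategic substitutes.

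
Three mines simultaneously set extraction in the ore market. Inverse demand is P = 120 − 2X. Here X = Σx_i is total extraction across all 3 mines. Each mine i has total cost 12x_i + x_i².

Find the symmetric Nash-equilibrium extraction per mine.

10.8

A representative mine's profit is π_i = x_i(120 − 2X) − 12x_i − x_i², with X = x_i + Σ_{j≠i} x_j.
First-order condition: 108 − 6x_i − 2Σ_{j≠i} x_j = 0.
In a symmetric equilibrium every mine chooses the same x, so Σ_{j≠i} x_j = 2x. The condition becomes 108 − 10x = 0, giving x = 108/10 = 10.8.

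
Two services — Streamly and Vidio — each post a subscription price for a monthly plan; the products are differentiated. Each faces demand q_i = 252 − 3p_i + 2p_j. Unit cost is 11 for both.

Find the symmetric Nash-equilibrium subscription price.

71.25

Streamly's profit: π = (p_{Streamly} − 11)(252 − 3p_{Streamly} + 2p_{Vidio}).
∂π/∂p_{Streamly} = 285 − 6p_{Streamly} + 2p_{Vidio} = 0 ⇒ p_{Streamly} = 47.5 + (1/3)p_{Vidio}.
Setting p_{Streamly} = p_{Vidio} in the reaction function: p_{Streamly} = 47.5 + (1/3)p_{Streamly}, so p_{Streamly} = 47.5 / (2/3) = 71.25.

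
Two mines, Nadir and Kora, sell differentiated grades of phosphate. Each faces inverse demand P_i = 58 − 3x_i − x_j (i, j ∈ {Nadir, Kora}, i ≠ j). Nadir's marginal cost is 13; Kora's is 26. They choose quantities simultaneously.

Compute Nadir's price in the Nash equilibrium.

33.4

Mine Nadir's profit: π = x_{Nadir}(58 − 3x_{Nadir} − x_{Kora}) − 13x_{Nadir}.
∂π/∂x_{Nadir} = 45 − 6x_{Nadir} − x_{Kora} = 0 ⇒ x_{Nadir} = 7.5 − (1/6)x_{Kora}.
Similarly x_{Kora} = 16/3 − (1/6)x_{Nadir}.
Plugging x_{Kora} into Nadir's best response: x_{Nadir} = 7.5 − (1/6)(16/3 − (1/6)x_{Nadir}) ⇒ (35/36)x_{Nadir} = 119/18, so x_{Nadir} = 6.8.
Then x_{Kora} = 16/3 − (1/6)·6.8 = 4.2.
P_{Nadir} = 58 − 3·6.8 − 4.2 = 33.4.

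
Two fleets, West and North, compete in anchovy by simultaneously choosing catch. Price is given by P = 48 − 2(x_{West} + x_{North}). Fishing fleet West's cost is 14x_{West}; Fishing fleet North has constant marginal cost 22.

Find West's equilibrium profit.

98

Fishing fleet West's profit: π = x_{West}(48 − 2(x_{West} + x_{North})) − 14x_{West}.
∂π/∂x_{West} = 34 − 4x_{West} − 2x_{North} = 0, so x_{West} = 8.5 − 0.5x_{North}.
By the same steps for North: x_{North} = 6.5 − 0.5x_{West}.
Solving the two reaction functions simultaneously: (1 − (−0.5)(−0.5))x_{West} = 8.5 − 0.5·6.5, so 0.75x_{West} = 5.25 and x_{West} = 7.
Then x_{North} = 6.5 − 0.5·7 = 3.
Price P = 48 − 2·10 = 28.
West's profit: (28 − 14)·7 = 98.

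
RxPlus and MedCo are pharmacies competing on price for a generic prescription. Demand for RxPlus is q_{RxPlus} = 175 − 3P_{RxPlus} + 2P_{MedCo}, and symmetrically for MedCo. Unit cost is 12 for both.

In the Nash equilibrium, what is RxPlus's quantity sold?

122.25

RxPlus's profit: π = (P_{RxPlus} − 12)(175 − 3P_{RxPlus} + 2P_{MedCo}).
∂π/∂P_{RxPlus} = 211 − 6P_{RxPlus} + 2P_{MedCo} = 0 ⇒ P_{RxPlus} = 211/6 + (1/3)P_{MedCo}.
By symmetry P_{MedCo} = P_{RxPlus}; substituting into the reaction function, (2/3)P_{RxPlus} = 211/6 and P_{RxPlus} = 52.75.
q_{RxPlus} = 175 − 3·52.75 + 2·52.75 = 122.25.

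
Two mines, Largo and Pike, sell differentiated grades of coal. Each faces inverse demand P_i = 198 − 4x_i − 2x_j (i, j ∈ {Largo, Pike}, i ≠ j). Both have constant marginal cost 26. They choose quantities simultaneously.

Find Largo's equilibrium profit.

Mine Largo's profit: π = x_{Largo}(198 − 4x_{Largo} − 2x_{Pike}) − 26x_{Largo}.
∂π/∂x_{Largo} = 172 − 8x_{Largo} − 2x_{Pike} = 0 ⇒ x_{Largo} = 21.5 − 0.25x_{Pike}.
Setting x_{Largo} = x_{Pike} in the reaction function: x_{Largo} = 21.5 − 0.25x_{Largo}, so x_{Largo} = 21.5 / 1.25 = 17.2.
P_{Largo} = 198 − 4·17.2 − 2·17.2 = 94.8.
Profit = (94.8 − 26)·17.2 = 1183.36.

1183.36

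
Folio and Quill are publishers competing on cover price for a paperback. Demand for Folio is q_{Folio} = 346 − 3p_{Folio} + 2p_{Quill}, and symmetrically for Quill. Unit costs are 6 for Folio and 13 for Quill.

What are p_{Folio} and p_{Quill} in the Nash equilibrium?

Folio's profit: π = (p_{Folio} − 6)(346 − 3p_{Folio} + 2p_{Quill}).
∂π/∂p_{Folio} = 364 − 6p_{Folio} + 2p_{Quill} = 0 ⇒ p_{Folio} = 182/3 + (1/3)p_{Quill}.
Similarly p_{Quill} = 385/6 + (1/3)p_{Folio}.
Plugging p_{Quill} into Folio's best response: p_{Folio} = 182/3 + (1/3)(385/6 + (1/3)p_{Folio}) ⇒ (8/9)p_{Folio} = 1477/18, so p_{Folio} = 92.3125.
Then p_{Quill} = 385/6 + (1/3)·92.3125 = 94.9375.

92.3125, 94.9375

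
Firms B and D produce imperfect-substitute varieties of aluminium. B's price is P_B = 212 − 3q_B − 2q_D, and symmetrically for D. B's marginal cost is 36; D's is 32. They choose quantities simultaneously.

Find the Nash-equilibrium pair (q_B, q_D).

Firm B's profit: π = q_B(212 − 3q_B − 2q_D) − 36q_B.
∂π/∂q_B = 176 − 6q_B − 2q_D = 0 ⇒ q_B = 88/3 − (1/3)q_D.
Similarly q_D = 30 − (1/3)q_B.
Substituting the second reaction function into the first: q_B = 88/3 − (1/3)(30 − (1/3)q_B), which gives (8/9)q_B = 58/3 ⇒ q_B = 21.75.
Then q_D = 30 − (1/3)·21.75 = 22.75.

21.75, 22.75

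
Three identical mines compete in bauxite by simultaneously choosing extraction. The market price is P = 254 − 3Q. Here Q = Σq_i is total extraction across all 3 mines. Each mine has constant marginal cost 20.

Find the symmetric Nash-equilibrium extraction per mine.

A representative mine's profit is π_i = q_i(254 − 3Q) − 20q_i, with Q = q_i + Σ_{j≠i} q_j.
First-order condition: 234 − 6q_i − 3Σ_{j≠i} q_j = 0.
In a symmetric equilibrium every mine chooses the same q, so Σ_{j≠i} q_j = 2q. The condition becomes 234 − 12q = 0, giving q = 234/12 = 19.5.

19.5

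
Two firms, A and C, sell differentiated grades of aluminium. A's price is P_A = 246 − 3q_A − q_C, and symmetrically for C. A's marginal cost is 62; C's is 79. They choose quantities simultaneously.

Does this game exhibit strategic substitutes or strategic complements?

strategic substitutes

Firm A's profit: π = q_A(246 − 3q_A − q_C) − 62q_A.
∂π/∂q_A = 184 − 6q_A − q_C = 0 ⇒ q_A = 92/3 − (1/6)q_C.
The best-response slope dq_A/dq_C = −1/6 < 0: the reaction function is downward-sloping, so the choices are strategic substitutes.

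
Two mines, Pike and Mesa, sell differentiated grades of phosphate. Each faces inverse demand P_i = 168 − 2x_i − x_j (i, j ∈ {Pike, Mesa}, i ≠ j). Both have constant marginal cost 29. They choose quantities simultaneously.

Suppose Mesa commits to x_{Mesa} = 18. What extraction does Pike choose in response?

30.25

Mine Pike's profit: π = x_{Pike}(168 − 2x_{Pike} − x_{Mesa}) − 29x_{Pike}.
∂π/∂x_{Pike} = 139 − 4x_{Pike} − x_{Mesa} = 0 ⇒ x_{Pike} = 34.75 − 0.25x_{Mesa}.
At x_{Mesa} = 18: x_{Pike} = 34.75 − 0.25·18 = 30.25.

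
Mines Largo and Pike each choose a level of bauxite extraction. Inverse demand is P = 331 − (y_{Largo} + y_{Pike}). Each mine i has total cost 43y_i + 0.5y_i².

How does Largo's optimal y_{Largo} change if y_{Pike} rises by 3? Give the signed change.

-1

Mine Largo's profit: π = y_{Largo}(331 − (y_{Largo} + y_{Pike})) − 43y_{Largo} − 0.5y_{Largo}².
∂π/∂y_{Largo} = 288 − 3y_{Largo} − y_{Pike} = 0, so y_{Largo} = 96 − (1/3)y_{Pike}.
The reaction-function slope is −1/3, so a 3-unit rise in y_{Pike} moves y_{Largo} by −1/3 × 3 = −1. Largo's best response falls — the actions are strategic substitutes.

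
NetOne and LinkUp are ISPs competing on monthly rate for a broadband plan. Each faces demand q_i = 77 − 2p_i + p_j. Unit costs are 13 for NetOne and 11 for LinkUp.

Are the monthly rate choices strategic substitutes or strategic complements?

NetOne's profit: π = (p_{NetOne} − 13)(77 − 2p_{NetOne} + p_{LinkUp}).
∂π/∂p_{NetOne} = 103 − 4p_{NetOne} + p_{LinkUp} = 0 ⇒ p_{NetOne} = 25.75 + 0.25p_{LinkUp}.
The best-response slope dp_{NetOne}/dp_{LinkUp} = 0.25 > 0: the reaction function is upward-sloping, so the choices are strategic complements.

strategic complements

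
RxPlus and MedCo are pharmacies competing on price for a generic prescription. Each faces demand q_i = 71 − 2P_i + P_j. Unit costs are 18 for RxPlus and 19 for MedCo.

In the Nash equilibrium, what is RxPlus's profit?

633.68

RxPlus's profit: π = (P_{RxPlus} − 18)(71 − 2P_{RxPlus} + P_{MedCo}).
∂π/∂P_{RxPlus} = 107 − 4P_{RxPlus} + P_{MedCo} = 0 ⇒ P_{RxPlus} = 26.75 + 0.25P_{MedCo}.
Similarly P_{MedCo} = 27.25 + 0.25P_{RxPlus}.
Solving the two reaction functions simultaneously: (1 − (0.25)(0.25))P_{RxPlus} = 26.75 + 0.25·27.25, so 0.9375P_{RxPlus} = 33.5625 and P_{RxPlus} = 35.8.
Then P_{MedCo} = 27.25 + 0.25·35.8 = 36.2.
q_{RxPlus} = 71 − 2·35.8 + 36.2 = 35.6.
Profit = (35.8 − 18)·35.6 = 633.68.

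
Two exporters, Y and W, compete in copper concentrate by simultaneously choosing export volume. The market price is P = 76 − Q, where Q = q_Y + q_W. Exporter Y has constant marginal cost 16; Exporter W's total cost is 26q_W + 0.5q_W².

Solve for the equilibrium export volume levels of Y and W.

Exporter Y's profit: π = q_Y(76 − (q_Y + q_W)) − 16q_Y.
∂π/∂q_Y = 60 − 2q_Y − q_W = 0, so q_Y = 30 − 0.5q_W.
For W: ∂π/∂q_W = 50 − 3q_W − q_Y = 0 ⇒ q_W = 50/3 − (1/3)q_Y.
Plugging q_W into Y's best response: q_Y = 30 − 0.5(50/3 − (1/3)q_Y) ⇒ (5/6)q_Y = 65/3, so q_Y = 26.
Then q_W = 50/3 − (1/3)·26 = 8.

26, 8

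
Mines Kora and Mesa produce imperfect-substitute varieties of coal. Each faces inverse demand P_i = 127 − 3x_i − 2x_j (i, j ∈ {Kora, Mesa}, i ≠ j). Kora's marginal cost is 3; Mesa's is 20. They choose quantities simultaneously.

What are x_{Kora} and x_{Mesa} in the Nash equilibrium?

Mine Kora's profit: π = x_{Kora}(127 − 3x_{Kora} − 2x_{Mesa}) − 3x_{Kora}.
∂π/∂x_{Kora} = 124 − 6x_{Kora} − 2x_{Mesa} = 0 ⇒ x_{Kora} = 62/3 − (1/3)x_{Mesa}.
Similarly x_{Mesa} = 107/6 − (1/3)x_{Kora}.
Substituting the second reaction function into the first: x_{Kora} = 62/3 − (1/3)(107/6 − (1/3)x_{Kora}), which gives (8/9)x_{Kora} = 265/18 ⇒ x_{Kora} = 16.5625.
Then x_{Mesa} = 107/6 − (1/3)·16.5625 = 12.3125.

16.5625, 12.3125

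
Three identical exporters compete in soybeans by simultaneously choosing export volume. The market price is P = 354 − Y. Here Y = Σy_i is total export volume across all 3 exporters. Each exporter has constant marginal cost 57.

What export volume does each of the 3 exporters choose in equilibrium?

A representative exporter's profit is π_i = y_i(354 − Y) − 57y_i, with Y = y_i + Σ_{j≠i} y_j.
First-order condition: 297 − 2y_i − Σ_{j≠i} y_j = 0.
In a symmetric equilibrium every exporter chooses the same y, so Σ_{j≠i} y_j = 2y. The condition becomes 297 − 4y = 0, giving y = 297/4 = 74.25.

74.25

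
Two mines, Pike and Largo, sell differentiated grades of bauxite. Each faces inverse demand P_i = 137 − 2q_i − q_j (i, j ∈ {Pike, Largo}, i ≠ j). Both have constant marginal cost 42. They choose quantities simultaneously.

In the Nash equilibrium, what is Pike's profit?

722

Mine Pike's profit: π = q_{Pike}(137 − 2q_{Pike} − q_{Largo}) − 42q_{Pike}.
∂π/∂q_{Pike} = 95 − 4q_{Pike} − q_{Largo} = 0 ⇒ q_{Pike} = 23.75 − 0.25q_{Largo}.
By symmetry q_{Largo} = q_{Pike}; substituting into the reaction function, 1.25q_{Pike} = 23.75 and q_{Pike} = 19.
P_{Pike} = 137 − 2·19 − 19 = 80.
Profit = (80 − 42)·19 = 722.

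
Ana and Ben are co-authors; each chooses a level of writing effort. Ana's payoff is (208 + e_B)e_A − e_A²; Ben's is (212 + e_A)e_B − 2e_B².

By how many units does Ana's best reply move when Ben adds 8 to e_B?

4

Expanding Ana's payoff: 208e_A + e_Be_A − e_A².
∂π/∂e_A = 208 + e_B − 2e_A = 0, so e_A = 104 + 0.5e_B.
The reaction-function slope is 0.5, so an 8-unit rise in e_B moves e_A by 0.5 × 8 = 4. Ana's best response rises — the actions are strategic complements.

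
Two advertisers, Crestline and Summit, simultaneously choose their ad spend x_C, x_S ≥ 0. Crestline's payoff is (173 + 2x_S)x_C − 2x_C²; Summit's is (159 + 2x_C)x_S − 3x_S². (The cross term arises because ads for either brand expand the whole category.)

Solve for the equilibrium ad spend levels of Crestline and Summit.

67.8, 49.1

Expanding Crestline's payoff: 173x_C + 2x_Sx_C − 2x_C².
∂π/∂x_C = 173 + 2x_S − 4x_C = 0, so x_C = 43.25 + 0.5x_S.
Likewise for Summit: x_S = 26.5 + (1/3)x_C.
Solving the two reaction functions simultaneously: (1 − (0.5)(1/3))x_C = 43.25 + 0.5·26.5, so (5/6)x_C = 56.5 and x_C = 67.8.
Then x_S = 26.5 + (1/3)·67.8 = 49.1.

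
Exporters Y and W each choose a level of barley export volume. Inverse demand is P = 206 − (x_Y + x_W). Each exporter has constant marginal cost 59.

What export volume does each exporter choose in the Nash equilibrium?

49

Exporter Y's profit: π = x_Y(206 − (x_Y + x_W)) − 59x_Y.
∂π/∂x_Y = 147 − 2x_Y − x_W = 0, so x_Y = 73.5 − 0.5x_W.
The game is symmetric, so in equilibrium x_W = x_Y: the reaction function gives 1.5x_Y = 73.5, hence x_Y = 49.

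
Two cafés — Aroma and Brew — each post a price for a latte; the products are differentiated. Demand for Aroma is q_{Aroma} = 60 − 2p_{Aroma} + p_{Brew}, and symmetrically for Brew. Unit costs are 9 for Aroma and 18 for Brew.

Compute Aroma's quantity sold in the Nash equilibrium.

Aroma's profit: π = (p_{Aroma} − 9)(60 − 2p_{Aroma} + p_{Brew}).
∂π/∂p_{Aroma} = 78 − 4p_{Aroma} + p_{Brew} = 0 ⇒ p_{Aroma} = 19.5 + 0.25p_{Brew}.
Similarly p_{Brew} = 24 + 0.25p_{Aroma}.
Substituting the second reaction function into the first: p_{Aroma} = 19.5 + 0.25(24 + 0.25p_{Aroma}), which gives 0.9375p_{Aroma} = 25.5 ⇒ p_{Aroma} = 27.2.
Then p_{Brew} = 24 + 0.25·27.2 = 30.8.
q_{Aroma} = 60 − 2·27.2 + 30.8 = 36.4.

36.4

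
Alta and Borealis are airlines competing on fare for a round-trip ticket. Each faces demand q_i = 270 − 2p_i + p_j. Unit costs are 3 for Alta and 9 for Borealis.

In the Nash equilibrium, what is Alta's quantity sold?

Alta's profit: π = (p_{Alta} − 3)(270 − 2p_{Alta} + p_{Borealis}).
∂π/∂p_{Alta} = 276 − 4p_{Alta} + p_{Borealis} = 0 ⇒ p_{Alta} = 69 + 0.25p_{Borealis}.
Similarly p_{Borealis} = 72 + 0.25p_{Alta}.
Plugging p_{Borealis} into Alta's best response: p_{Alta} = 69 + 0.25(72 + 0.25p_{Alta}) ⇒ 0.9375p_{Alta} = 87, so p_{Alta} = 92.8.
Then p_{Borealis} = 72 + 0.25·92.8 = 95.2.
q_{Alta} = 270 − 2·92.8 + 95.2 = 179.6.

179.6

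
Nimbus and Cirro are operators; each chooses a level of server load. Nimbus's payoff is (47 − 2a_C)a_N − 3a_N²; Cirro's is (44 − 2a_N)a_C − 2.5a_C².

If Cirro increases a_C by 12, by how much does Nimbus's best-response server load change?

-4

Expanding Nimbus's payoff: 47a_N − 2a_Ca_N − 3a_N².
∂π/∂a_N = 47 − 2a_C − 6a_N = 0, so a_N = 47/6 − (1/3)a_C.
The reaction-function slope is −1/3, so a 12-unit rise in a_C moves a_N by −1/3 × 12 = −4. Nimbus's best response falls — the actions are strategic substitutes.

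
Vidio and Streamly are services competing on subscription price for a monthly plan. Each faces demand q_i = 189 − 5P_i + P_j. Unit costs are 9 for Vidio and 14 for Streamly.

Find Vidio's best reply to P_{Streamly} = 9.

Vidio's profit: π = (P_{Vidio} − 9)(189 − 5P_{Vidio} + P_{Streamly}).
∂π/∂P_{Vidio} = 234 − 10P_{Vidio} + P_{Streamly} = 0 ⇒ P_{Vidio} = 23.4 + 0.1P_{Streamly}.
At P_{Streamly} = 9: P_{Vidio} = 23.4 + 0.1·9 = 24.3.

24.3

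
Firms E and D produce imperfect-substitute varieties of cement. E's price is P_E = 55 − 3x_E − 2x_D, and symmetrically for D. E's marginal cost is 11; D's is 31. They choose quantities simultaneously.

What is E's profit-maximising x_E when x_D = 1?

Firm E's profit: π = x_E(55 − 3x_E − 2x_D) − 11x_E.
∂π/∂x_E = 44 − 6x_E − 2x_D = 0 ⇒ x_E = 22/3 − (1/3)x_D.
At x_D = 1: x_E = 22/3 − (1/3)·1 = 7.

7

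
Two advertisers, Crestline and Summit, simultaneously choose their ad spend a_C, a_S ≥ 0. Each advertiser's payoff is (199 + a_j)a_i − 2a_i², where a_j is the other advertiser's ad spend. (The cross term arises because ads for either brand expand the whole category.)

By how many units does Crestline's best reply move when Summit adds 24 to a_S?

Crestline's payoff is (199 + a_S)a_C − 2a_C².
∂π/∂a_C = 199 + a_S − 4a_C = 0, so a_C = 49.75 + 0.25a_S.
The reaction-function slope is 0.25, so a 24-unit rise in a_S moves a_C by 0.25 × 24 = 6. Crestline's best response rises — the actions are strategic complements.

6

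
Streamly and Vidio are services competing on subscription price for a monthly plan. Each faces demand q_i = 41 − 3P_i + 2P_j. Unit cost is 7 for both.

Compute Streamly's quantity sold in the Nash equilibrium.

25.5

Streamly's profit: π = (P_{Streamly} − 7)(41 − 3P_{Streamly} + 2P_{Vidio}).
∂π/∂P_{Streamly} = 62 − 6P_{Streamly} + 2P_{Vidio} = 0 ⇒ P_{Streamly} = 31/3 + (1/3)P_{Vidio}.
Setting P_{Streamly} = P_{Vidio} in the reaction function: P_{Streamly} = 31/3 + (1/3)P_{Streamly}, so P_{Streamly} = (31/3) / (2/3) = 15.5.
q_{Streamly} = 41 − 3·15.5 + 2·15.5 = 25.5.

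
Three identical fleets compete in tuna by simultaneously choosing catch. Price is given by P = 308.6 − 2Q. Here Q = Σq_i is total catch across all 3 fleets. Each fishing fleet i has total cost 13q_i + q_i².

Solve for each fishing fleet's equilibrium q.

A representative fishing fleet's profit is π_i = q_i(308.6 − 2Q) − 13q_i − q_i², with Q = q_i + Σ_{j≠i} q_j.
First-order condition: 295.6 − 6q_i − 2Σ_{j≠i} q_j = 0.
In a symmetric equilibrium every fishing fleet chooses the same q, so Σ_{j≠i} q_j = 2q. The condition becomes 295.6 − 10q = 0, giving q = 295.6/10 = 29.56.

29.56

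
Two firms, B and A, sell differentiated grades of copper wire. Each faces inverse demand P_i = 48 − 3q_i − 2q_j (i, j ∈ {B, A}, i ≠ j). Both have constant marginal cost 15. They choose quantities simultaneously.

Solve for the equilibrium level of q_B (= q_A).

4.125

Firm B's profit: π = q_B(48 − 3q_B − 2q_A) − 15q_B.
∂π/∂q_B = 33 − 6q_B − 2q_A = 0 ⇒ q_B = 5.5 − (1/3)q_A.
Setting q_B = q_A in the reaction function: q_B = 5.5 − (1/3)q_B, so q_B = 5.5 / (4/3) = 4.125.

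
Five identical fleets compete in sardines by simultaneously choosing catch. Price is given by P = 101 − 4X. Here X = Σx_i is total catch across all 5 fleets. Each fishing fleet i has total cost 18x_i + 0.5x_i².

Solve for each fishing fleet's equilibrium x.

3.32

A representative fishing fleet's profit is π_i = x_i(101 − 4X) − 18x_i − 0.5x_i², with X = x_i + Σ_{j≠i} x_j.
First-order condition: 83 − 9x_i − 4Σ_{j≠i} x_j = 0.
In a symmetric equilibrium every fishing fleet chooses the same x, so Σ_{j≠i} x_j = 4x. The condition becomes 83 − 25x = 0, giving x = 83/25 = 3.32.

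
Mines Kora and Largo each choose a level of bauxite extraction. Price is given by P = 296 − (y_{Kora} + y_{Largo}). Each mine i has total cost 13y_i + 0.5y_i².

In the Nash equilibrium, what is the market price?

Mine Kora's profit: π = y_{Kora}(296 − (y_{Kora} + y_{Largo})) − 13y_{Kora} − 0.5y_{Kora}².
∂π/∂y_{Kora} = 283 − 3y_{Kora} − y_{Largo} = 0, so y_{Kora} = 283/3 − (1/3)y_{Largo}.
The game is symmetric, so in equilibrium y_{Largo} = y_{Kora}: the reaction function gives (4/3)y_{Kora} = 283/3, hence y_{Kora} = 70.75.
Equilibrium price: P = 296 − 141.5 = 154.5.

154.5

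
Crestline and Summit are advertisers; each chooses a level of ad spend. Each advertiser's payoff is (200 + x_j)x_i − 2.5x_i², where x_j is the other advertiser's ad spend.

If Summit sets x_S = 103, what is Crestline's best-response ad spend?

60.6

Crestline's payoff is (200 + x_S)x_C − 2.5x_C².
∂π/∂x_C = 200 + x_S − 5x_C = 0, so x_C = 40 + 0.2x_S.
At x_S = 103: x_C = 40 + 0.2·103 = 60.6.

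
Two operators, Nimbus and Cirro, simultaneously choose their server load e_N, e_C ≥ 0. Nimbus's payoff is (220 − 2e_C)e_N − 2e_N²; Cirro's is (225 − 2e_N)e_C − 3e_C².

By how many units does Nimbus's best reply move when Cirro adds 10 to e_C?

Expanding Nimbus's payoff: 220e_N − 2e_Ce_N − 2e_N².
∂π/∂e_N = 220 − 2e_C − 4e_N = 0, so e_N = 55 − 0.5e_C.
The reaction-function slope is −0.5, so a 10-unit rise in e_C moves e_N by −0.5 × 10 = −5. Nimbus's best response falls — the actions are strategic substitutes.

-5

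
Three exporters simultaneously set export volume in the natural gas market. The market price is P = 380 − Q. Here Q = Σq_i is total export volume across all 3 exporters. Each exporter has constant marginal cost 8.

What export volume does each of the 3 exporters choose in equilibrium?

93

A representative exporter's profit is π_i = q_i(380 − Q) − 8q_i, with Q = q_i + Σ_{j≠i} q_j.
First-order condition: 372 − 2q_i − Σ_{j≠i} q_j = 0.
Imposing symmetry (q_j = q for all j) turns Σ_{j≠i} q_j into 2q, so 372 = 4q and q = 93.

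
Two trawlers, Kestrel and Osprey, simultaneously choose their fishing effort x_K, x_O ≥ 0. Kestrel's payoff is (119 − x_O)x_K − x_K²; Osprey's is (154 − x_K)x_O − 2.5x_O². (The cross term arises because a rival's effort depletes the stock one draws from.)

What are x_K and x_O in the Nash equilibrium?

49, 21

Expanding Kestrel's payoff: 119x_K − x_Ox_K − x_K².
∂π/∂x_K = 119 − x_O − 2x_K = 0, so x_K = 59.5 − 0.5x_O.
Likewise for Osprey: x_O = 30.8 − 0.2x_K.
Substituting the second reaction function into the first: x_K = 59.5 − 0.5(30.8 − 0.2x_K), which gives 0.9x_K = 44.1 ⇒ x_K = 49.
Then x_O = 30.8 − 0.2·49 = 21.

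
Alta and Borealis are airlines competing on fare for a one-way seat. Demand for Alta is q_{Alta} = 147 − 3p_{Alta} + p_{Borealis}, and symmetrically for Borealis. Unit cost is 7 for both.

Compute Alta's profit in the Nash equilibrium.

2122.68

Alta's profit: π = (p_{Alta} − 7)(147 − 3p_{Alta} + p_{Borealis}).
∂π/∂p_{Alta} = 168 − 6p_{Alta} + p_{Borealis} = 0 ⇒ p_{Alta} = 28 + (1/6)p_{Borealis}.
Setting p_{Alta} = p_{Borealis} in the reaction function: p_{Alta} = 28 + (1/6)p_{Alta}, so p_{Alta} = 28 / (5/6) = 33.6.
q_{Alta} = 147 − 3·33.6 + 33.6 = 79.8.
Profit = (33.6 − 7)·79.8 = 2122.68.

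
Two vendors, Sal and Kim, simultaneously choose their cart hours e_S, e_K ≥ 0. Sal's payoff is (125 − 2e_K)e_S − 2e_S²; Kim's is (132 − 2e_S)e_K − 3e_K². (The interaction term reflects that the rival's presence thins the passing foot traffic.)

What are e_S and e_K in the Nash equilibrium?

Expanding Sal's payoff: 125e_S − 2e_Ke_S − 2e_S².
∂π/∂e_S = 125 − 2e_K − 4e_S = 0, so e_S = 31.25 − 0.5e_K.
Likewise for Kim: e_K = 22 − (1/3)e_S.
Plugging e_K into Sal's best response: e_S = 31.25 − 0.5(22 − (1/3)e_S) ⇒ (5/6)e_S = 20.25, so e_S = 24.3.
Then e_K = 22 − (1/3)·24.3 = 13.9.

24.3, 13.9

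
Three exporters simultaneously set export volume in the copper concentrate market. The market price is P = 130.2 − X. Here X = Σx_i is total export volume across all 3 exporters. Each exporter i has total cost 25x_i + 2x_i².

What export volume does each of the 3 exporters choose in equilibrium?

A representative exporter's profit is π_i = x_i(130.2 − X) − 25x_i − 2x_i², with X = x_i + Σ_{j≠i} x_j.
First-order condition: 105.2 − 6x_i − Σ_{j≠i} x_j = 0.
Imposing symmetry (x_j = x for all j) turns Σ_{j≠i} x_j into 2x, so 105.2 = 8x and x = 13.15.

13.15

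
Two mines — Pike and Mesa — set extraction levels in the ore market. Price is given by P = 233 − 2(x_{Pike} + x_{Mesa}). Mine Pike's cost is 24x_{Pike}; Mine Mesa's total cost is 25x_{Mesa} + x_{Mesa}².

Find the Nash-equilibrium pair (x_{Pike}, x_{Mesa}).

Mine Pike's profit: π = x_{Pike}(233 − 2(x_{Pike} + x_{Mesa})) − 24x_{Pike}.
∂π/∂x_{Pike} = 209 − 4x_{Pike} − 2x_{Mesa} = 0, so x_{Pike} = 52.25 − 0.5x_{Mesa}.
For Mesa: ∂π/∂x_{Mesa} = 208 − 6x_{Mesa} − 2x_{Pike} = 0 ⇒ x_{Mesa} = 104/3 − (1/3)x_{Pike}.
Solving the two reaction functions simultaneously: (1 − (−0.5)(−1/3))x_{Pike} = 52.25 − 0.5·(104/3), so (5/6)x_{Pike} = 419/12 and x_{Pike} = 41.9.
Then x_{Mesa} = 104/3 − (1/3)·41.9 = 20.7.

41.9, 20.7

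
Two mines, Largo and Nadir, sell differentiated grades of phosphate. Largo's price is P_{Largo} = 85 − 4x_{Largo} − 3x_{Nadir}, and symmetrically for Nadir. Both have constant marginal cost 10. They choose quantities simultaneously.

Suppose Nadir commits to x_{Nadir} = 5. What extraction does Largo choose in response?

Mine Largo's profit: π = x_{Largo}(85 − 4x_{Largo} − 3x_{Nadir}) − 10x_{Largo}.
∂π/∂x_{Largo} = 75 − 8x_{Largo} − 3x_{Nadir} = 0 ⇒ x_{Largo} = 9.375 − 0.375x_{Nadir}.
At x_{Nadir} = 5: x_{Largo} = 9.375 − 0.375·5 = 7.5.

7.5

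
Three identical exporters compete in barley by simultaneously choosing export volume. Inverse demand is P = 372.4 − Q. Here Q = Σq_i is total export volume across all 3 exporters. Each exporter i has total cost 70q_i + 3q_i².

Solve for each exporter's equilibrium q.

A representative exporter's profit is π_i = q_i(372.4 − Q) − 70q_i − 3q_i², with Q = q_i + Σ_{j≠i} q_j.
First-order condition: 302.4 − 8q_i − Σ_{j≠i} q_j = 0.
Imposing symmetry (q_j = q for all j) turns Σ_{j≠i} q_j into 2q, so 302.4 = 10q and q = 30.24.

30.24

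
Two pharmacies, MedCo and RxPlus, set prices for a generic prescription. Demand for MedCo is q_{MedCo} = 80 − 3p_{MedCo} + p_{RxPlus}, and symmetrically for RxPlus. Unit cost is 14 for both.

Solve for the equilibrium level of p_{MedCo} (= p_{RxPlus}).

MedCo's profit: π = (p_{MedCo} − 14)(80 − 3p_{MedCo} + p_{RxPlus}).
∂π/∂p_{MedCo} = 122 − 6p_{MedCo} + p_{RxPlus} = 0 ⇒ p_{MedCo} = 61/3 + (1/6)p_{RxPlus}.
The game is symmetric, so in equilibrium p_{RxPlus} = p_{MedCo}: the reaction function gives (5/6)p_{MedCo} = 61/3, hence p_{MedCo} = 24.4.

24.4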